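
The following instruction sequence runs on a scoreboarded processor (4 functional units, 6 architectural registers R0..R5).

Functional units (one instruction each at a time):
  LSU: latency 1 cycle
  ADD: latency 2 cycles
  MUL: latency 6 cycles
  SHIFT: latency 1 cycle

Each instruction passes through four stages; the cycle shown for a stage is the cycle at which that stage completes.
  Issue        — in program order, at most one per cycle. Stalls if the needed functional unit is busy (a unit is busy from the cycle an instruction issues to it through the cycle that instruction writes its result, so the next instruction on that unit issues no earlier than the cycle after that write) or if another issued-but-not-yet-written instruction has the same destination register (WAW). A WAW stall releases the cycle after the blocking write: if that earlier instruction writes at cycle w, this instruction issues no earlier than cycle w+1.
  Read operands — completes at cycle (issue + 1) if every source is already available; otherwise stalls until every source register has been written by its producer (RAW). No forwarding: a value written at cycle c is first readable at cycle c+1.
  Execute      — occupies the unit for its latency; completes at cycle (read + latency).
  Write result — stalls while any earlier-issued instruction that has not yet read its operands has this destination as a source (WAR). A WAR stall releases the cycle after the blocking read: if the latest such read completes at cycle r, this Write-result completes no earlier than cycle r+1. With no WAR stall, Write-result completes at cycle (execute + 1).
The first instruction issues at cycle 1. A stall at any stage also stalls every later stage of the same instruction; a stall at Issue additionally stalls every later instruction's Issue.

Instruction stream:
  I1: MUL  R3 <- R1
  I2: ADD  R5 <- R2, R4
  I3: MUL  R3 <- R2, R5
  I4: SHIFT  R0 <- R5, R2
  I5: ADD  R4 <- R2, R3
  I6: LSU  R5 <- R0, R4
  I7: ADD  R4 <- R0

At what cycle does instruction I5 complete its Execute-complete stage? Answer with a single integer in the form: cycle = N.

cycle 1: issue I1 (MUL)
cycle 2: I1 read-ops · issue I2 (ADD)
cycle 3: I2 read-ops
cycle 5: I2 finished on ADD
cycle 6: I2→R5
cycle 8: I1 finished on MUL
cycle 9: I1→R3
cycle 10: issue I3 (MUL)
cycle 11: I3 read-ops · issue I4 (SHIFT)
cycle 12: I4 read-ops · issue I5 (ADD)
cycle 13: I4 finished on SHIFT · issue I6 (LSU)
cycle 14: I4→R0
cycle 17: I3 finished on MUL
cycle 18: I3→R3
cycle 19: I5 read-ops
cycle 21: I5 finished on ADD
cycle 22: I5→R4
cycle 23: I6 read-ops · issue I7 (ADD)
cycle 24: I6 finished on LSU · I7 read-ops
cycle 25: I6→R5
cycle 26: I7 finished on ADD
cycle 27: I7→R4

cycle = 21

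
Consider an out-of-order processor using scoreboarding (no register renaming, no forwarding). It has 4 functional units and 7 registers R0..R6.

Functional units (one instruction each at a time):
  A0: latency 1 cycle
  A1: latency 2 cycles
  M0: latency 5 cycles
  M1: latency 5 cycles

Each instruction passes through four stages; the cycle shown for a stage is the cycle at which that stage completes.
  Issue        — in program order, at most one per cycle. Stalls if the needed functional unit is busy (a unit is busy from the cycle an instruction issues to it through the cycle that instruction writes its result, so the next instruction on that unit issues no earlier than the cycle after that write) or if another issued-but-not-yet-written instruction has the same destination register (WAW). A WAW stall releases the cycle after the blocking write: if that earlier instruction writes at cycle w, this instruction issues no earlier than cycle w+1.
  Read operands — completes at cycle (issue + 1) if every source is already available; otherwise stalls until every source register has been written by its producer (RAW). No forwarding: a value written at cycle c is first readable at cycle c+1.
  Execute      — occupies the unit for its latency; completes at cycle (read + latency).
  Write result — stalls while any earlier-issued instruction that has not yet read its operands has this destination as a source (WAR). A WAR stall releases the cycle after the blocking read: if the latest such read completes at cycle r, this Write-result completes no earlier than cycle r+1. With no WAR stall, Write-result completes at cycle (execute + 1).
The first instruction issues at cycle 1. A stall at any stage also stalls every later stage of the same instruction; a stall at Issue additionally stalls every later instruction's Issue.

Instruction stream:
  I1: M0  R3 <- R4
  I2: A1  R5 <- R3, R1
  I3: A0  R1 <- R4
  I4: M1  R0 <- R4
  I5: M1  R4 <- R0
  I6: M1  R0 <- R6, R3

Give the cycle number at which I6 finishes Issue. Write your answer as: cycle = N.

cycle = 20

I1  is:1  ro:2  ex:7  wr:8
I2  is:2  ro:9  ex:11  wr:12  — RAW R3: wait I1 write@8
I3  is:3  ro:4  ex:5  wr:10  — WAR R1: wait I2 read@9
I4  is:4  ro:5  ex:10  wr:11
I5  is:12  ro:13  ex:18  wr:19  — struct: M1 busy until I4 writes@11
I6  is:20  ro:21  ex:26  wr:27  — struct: M1 busy until I5 writes@19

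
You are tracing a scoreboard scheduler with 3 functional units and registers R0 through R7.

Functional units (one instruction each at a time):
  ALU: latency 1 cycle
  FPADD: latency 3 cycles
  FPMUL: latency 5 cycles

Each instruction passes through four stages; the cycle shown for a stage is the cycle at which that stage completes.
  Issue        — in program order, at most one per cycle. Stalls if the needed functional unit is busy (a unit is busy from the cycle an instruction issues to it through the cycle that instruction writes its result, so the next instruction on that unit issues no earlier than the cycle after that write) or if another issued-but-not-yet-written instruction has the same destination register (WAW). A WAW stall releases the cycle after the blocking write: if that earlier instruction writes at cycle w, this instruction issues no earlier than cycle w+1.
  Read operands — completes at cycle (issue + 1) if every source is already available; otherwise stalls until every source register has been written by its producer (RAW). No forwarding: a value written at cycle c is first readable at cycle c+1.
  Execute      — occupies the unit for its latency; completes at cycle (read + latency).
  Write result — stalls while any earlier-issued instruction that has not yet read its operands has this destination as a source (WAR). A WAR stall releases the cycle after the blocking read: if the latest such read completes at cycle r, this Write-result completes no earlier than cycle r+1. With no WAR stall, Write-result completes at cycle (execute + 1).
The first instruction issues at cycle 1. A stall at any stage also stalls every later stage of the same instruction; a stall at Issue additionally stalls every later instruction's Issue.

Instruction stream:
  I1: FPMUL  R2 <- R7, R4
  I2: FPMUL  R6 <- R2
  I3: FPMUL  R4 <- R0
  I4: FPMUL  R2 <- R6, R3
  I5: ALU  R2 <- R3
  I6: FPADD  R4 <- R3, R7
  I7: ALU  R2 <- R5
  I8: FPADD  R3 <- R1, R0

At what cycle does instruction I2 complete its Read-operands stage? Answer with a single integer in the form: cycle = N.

I1  is:1  ro:2  ex:7  wr:8
I2  is:9  ro:10  ex:15  wr:16  — struct: FPMUL busy until I1 writes@8
I3  is:17  ro:18  ex:23  wr:24  — struct: FPMUL busy until I2 writes@16
I4  is:25  ro:26  ex:31  wr:32  — struct: FPMUL busy until I3 writes@24
I5  is:33  ro:34  ex:35  wr:36  — WAW R2: wait I4 write@32
I6  is:34  ro:35  ex:38  wr:39
I7  is:37  ro:38  ex:39  wr:40  — struct: ALU busy until I5 writes@36
I8  is:40  ro:41  ex:44  wr:45  — struct: FPADD busy until I6 writes@39

cycle = 10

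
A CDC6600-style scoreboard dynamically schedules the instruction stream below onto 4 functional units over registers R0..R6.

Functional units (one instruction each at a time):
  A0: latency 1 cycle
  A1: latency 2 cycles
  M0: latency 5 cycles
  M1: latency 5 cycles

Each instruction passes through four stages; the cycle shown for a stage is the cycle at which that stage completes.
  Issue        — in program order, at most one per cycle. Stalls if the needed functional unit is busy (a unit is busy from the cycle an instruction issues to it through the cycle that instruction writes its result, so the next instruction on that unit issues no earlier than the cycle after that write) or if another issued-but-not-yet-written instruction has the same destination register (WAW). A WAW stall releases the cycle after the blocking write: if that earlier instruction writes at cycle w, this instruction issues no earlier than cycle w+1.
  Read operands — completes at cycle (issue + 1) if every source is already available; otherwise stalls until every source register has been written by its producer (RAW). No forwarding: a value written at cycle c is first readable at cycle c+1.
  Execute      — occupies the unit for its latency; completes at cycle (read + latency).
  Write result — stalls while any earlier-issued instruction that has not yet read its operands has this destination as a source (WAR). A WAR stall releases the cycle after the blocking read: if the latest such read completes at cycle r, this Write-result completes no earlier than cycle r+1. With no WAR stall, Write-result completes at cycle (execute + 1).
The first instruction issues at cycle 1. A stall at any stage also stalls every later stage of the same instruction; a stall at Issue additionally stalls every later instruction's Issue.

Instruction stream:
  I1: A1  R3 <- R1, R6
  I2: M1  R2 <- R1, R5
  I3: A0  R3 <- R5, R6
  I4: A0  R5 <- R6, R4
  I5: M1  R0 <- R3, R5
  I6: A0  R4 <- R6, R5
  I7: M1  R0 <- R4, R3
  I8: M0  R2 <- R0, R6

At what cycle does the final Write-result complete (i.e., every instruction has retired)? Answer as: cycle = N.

cycle = 35

c1: I1 issues→A1
c2: I1 reads | I2 issues→M1
c3: I2 reads
c4: I1 exec-done
c5: I1 writes R3
c6: I3 issues→A0
c7: I3 reads
c8: I2 exec-done | I3 exec-done
c9: I2 writes R2 | I3 writes R3
c10: I4 issues→A0
c11: I4 reads | I5 issues→M1
c12: I4 exec-done
c13: I4 writes R5
c14: I5 reads | I6 issues→A0
c15: I6 reads
c16: I6 exec-done
c17: I6 writes R4
c19: I5 exec-done
c20: I5 writes R0
c21: I7 issues→M1
c22: I7 reads | I8 issues→M0
c27: I7 exec-done
c28: I7 writes R0
c29: I8 reads
c34: I8 exec-done
c35: I8 writes R2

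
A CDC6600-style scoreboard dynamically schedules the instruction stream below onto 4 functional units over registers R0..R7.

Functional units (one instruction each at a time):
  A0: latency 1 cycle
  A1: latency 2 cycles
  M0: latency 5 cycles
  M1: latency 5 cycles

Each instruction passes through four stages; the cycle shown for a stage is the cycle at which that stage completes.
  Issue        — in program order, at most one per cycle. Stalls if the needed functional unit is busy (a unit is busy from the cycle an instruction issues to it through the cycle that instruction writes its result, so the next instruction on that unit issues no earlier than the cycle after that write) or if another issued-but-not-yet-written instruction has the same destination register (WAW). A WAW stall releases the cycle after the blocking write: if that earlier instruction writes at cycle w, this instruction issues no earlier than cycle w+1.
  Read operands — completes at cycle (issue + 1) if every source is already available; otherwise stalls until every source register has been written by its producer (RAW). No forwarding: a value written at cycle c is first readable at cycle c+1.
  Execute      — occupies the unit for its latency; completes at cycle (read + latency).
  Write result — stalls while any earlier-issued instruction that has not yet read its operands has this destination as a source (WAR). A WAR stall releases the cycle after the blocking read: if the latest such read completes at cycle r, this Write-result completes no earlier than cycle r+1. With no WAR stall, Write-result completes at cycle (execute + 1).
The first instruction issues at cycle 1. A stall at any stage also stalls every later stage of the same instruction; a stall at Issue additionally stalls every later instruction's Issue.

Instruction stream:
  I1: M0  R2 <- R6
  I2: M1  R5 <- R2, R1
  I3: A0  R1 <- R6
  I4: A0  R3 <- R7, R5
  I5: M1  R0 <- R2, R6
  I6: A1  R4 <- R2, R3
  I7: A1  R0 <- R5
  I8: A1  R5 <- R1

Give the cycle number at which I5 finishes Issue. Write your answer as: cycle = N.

cycle = 16

1) issue 1, read 2, done 7, write 8
2) issue 2, read 9, done 14, write 15  <RAW R2: wait I1 write@8>
3) issue 3, read 4, done 5, write 10  <WAR R1: wait I2 read@9>
4) issue 11, read 16, done 17, write 18  <struct: A0 busy until I3 writes@10 / RAW R5: wait I2 write@15>
5) issue 16, read 17, done 22, write 23  <struct: M1 busy until I2 writes@15>
6) issue 17, read 19, done 21, write 22  <RAW R3: wait I4 write@18>
7) issue 24, read 25, done 27, write 28  <WAW R0: wait I5 write@23>
8) issue 29, read 30, done 32, write 33  <struct: A1 busy until I7 writes@28>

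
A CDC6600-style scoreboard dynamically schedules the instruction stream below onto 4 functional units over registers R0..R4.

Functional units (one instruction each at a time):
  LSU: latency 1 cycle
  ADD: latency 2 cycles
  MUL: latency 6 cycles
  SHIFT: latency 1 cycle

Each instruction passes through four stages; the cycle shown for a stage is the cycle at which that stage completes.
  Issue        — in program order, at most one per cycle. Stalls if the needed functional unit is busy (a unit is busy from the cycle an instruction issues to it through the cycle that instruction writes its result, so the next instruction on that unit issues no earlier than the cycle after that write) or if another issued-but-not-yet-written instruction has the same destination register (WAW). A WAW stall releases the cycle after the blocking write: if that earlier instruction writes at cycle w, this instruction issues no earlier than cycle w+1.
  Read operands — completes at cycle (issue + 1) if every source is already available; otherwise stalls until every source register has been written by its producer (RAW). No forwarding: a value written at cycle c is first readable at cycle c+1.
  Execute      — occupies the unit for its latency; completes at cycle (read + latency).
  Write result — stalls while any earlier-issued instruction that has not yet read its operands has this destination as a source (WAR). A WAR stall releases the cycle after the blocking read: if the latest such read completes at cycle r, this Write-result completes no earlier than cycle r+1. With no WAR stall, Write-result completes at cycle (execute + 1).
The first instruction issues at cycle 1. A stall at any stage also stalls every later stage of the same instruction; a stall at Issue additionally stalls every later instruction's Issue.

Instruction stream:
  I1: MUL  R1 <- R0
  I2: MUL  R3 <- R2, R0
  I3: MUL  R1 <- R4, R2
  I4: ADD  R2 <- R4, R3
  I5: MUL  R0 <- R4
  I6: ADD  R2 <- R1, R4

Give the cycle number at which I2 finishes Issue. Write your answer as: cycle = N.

I1: IS=1 RO=2 EX=8 WR=9
I2: IS=10 RO=11 EX=17 WR=18  [struct: MUL busy until I1 writes@9]
I3: IS=19 RO=20 EX=26 WR=27  [struct: MUL busy until I2 writes@18]
I4: IS=20 RO=21 EX=23 WR=24
I5: IS=28 RO=29 EX=35 WR=36  [struct: MUL busy until I3 writes@27]
I6: IS=29 RO=30 EX=32 WR=33

cycle = 10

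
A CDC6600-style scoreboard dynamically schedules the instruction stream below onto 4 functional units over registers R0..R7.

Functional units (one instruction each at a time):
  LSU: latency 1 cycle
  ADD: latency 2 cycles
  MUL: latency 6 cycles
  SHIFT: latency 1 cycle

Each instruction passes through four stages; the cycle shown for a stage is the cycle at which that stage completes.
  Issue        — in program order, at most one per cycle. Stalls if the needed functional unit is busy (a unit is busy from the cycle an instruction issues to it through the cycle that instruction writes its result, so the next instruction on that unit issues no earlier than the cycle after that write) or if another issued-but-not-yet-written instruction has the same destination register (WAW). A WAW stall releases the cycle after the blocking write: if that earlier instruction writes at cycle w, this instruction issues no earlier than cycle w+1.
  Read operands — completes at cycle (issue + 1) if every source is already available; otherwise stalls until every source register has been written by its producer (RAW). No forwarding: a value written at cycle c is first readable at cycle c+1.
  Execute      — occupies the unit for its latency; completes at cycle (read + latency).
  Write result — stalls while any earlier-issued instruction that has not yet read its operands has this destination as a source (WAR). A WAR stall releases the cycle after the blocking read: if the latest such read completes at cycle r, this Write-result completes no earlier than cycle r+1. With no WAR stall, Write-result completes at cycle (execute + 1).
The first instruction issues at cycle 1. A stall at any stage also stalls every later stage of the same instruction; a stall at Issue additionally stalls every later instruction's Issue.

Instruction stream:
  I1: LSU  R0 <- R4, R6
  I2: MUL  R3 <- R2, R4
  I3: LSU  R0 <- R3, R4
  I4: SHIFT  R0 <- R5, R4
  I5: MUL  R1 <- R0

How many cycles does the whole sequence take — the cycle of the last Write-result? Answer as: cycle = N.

cycle = 25

[1] issue I1 (LSU)
[2] I1 read-ops | issue I2 (MUL)
[3] I1 finished on LSU | I2 read-ops
[4] I1→R0
[5] issue I3 (LSU)
[9] I2 finished on MUL
[10] I2→R3
[11] I3 read-ops
[12] I3 finished on LSU
[13] I3→R0
[14] issue I4 (SHIFT)
[15] I4 read-ops | issue I5 (MUL)
[16] I4 finished on SHIFT
[17] I4→R0
[18] I5 read-ops
[24] I5 finished on MUL
[25] I5→R1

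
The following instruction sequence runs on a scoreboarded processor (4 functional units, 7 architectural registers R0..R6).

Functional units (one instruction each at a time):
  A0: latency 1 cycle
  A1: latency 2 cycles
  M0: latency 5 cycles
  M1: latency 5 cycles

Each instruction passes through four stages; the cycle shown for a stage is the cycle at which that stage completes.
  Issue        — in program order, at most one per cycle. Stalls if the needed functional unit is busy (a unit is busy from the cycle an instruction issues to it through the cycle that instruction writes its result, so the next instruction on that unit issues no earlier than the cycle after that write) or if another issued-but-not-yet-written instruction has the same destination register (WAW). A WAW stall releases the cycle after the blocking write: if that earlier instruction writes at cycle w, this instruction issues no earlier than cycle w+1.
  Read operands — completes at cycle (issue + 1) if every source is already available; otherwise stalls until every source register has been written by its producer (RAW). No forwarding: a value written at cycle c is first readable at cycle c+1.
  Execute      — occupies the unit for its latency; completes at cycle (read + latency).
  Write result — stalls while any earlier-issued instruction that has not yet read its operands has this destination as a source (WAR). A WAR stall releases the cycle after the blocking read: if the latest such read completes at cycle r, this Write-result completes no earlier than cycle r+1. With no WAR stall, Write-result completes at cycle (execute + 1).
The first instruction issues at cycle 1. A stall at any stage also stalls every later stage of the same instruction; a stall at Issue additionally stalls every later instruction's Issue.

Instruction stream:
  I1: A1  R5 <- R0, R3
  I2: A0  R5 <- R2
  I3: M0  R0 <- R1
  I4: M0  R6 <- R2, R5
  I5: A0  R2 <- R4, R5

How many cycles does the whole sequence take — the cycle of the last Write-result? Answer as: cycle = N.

cycle = 22

c1: I1→A1
c2: I1 RO
c4: I1 EX
c5: I1 WR R5
c6: I2→A0
c7: I2 RO, I3→M0
c8: I2 EX, I3 RO
c9: I2 WR R5
c13: I3 EX
c14: I3 WR R0
c15: I4→M0
c16: I4 RO, I5→A0
c17: I5 RO
c18: I5 EX
c19: I5 WR R2
c21: I4 EX
c22: I4 WR R6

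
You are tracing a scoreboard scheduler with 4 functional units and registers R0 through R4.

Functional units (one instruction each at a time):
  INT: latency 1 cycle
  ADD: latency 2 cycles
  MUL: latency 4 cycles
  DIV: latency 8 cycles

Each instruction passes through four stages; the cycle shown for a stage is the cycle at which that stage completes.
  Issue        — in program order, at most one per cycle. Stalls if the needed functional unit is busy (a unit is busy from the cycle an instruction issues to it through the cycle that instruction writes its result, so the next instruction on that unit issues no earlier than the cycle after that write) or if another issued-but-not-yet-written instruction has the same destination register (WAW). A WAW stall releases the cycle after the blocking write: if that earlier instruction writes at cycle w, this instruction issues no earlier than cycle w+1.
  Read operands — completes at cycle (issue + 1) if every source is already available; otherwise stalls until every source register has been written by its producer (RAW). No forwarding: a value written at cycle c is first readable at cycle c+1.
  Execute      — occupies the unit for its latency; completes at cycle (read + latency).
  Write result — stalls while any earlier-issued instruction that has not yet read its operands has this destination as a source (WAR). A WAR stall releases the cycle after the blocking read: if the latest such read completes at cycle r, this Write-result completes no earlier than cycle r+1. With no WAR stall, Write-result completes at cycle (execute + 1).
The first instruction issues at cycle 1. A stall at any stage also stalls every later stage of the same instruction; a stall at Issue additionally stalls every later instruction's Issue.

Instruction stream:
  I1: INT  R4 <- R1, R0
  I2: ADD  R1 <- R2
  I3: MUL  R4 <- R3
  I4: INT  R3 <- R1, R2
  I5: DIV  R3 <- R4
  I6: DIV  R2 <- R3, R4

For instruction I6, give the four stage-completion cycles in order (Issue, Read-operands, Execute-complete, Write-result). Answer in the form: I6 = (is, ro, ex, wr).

c1: issue I1 (INT)
c2: I1 read-ops; issue I2 (ADD)
c3: I1 finished on INT; I2 read-ops
c4: I1→R4
c5: I2 finished on ADD; issue I3 (MUL)
c6: I2→R1; I3 read-ops; issue I4 (INT)
c7: I4 read-ops
c8: I4 finished on INT
c9: I4→R3
c10: I3 finished on MUL; issue I5 (DIV)
c11: I3→R4
c12: I5 read-ops
c20: I5 finished on DIV
c21: I5→R3
c22: issue I6 (DIV)
c23: I6 read-ops
c31: I6 finished on DIV
c32: I6→R2

I6 = (22, 23, 31, 32)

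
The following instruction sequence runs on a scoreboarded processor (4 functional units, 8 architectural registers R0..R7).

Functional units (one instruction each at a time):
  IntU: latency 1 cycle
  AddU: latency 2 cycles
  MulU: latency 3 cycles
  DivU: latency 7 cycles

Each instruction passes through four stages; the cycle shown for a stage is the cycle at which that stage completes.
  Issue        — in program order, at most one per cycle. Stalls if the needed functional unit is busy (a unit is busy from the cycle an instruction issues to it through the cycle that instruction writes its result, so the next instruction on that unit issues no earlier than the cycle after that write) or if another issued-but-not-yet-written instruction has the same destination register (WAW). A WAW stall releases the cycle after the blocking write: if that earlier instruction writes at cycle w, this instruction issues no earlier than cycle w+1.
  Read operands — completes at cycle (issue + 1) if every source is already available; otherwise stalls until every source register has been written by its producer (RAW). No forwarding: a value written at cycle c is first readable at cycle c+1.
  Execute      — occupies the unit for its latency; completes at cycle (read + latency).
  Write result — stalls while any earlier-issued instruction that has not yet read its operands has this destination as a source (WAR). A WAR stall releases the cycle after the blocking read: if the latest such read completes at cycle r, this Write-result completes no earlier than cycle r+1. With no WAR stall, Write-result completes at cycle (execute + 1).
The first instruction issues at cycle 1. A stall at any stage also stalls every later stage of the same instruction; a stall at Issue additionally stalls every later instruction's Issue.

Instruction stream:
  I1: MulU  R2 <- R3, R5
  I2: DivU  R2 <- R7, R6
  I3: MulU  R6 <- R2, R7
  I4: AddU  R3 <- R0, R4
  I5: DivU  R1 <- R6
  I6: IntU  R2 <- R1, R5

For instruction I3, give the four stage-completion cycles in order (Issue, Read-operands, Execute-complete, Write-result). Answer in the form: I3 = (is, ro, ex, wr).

I1 -> (1, 2, 5, 6)
I2 -> (7, 8, 15, 16)  // WAW R2: wait I1 write@6
I3 -> (8, 17, 20, 21)  // RAW R2: wait I2 write@16
I4 -> (9, 10, 12, 13)
I5 -> (17, 22, 29, 30)  // struct: DivU busy until I2 writes@16, RAW R6: wait I3 write@21
I6 -> (18, 31, 32, 33)  // RAW R1: wait I5 write@30

I3 = (8, 17, 20, 21)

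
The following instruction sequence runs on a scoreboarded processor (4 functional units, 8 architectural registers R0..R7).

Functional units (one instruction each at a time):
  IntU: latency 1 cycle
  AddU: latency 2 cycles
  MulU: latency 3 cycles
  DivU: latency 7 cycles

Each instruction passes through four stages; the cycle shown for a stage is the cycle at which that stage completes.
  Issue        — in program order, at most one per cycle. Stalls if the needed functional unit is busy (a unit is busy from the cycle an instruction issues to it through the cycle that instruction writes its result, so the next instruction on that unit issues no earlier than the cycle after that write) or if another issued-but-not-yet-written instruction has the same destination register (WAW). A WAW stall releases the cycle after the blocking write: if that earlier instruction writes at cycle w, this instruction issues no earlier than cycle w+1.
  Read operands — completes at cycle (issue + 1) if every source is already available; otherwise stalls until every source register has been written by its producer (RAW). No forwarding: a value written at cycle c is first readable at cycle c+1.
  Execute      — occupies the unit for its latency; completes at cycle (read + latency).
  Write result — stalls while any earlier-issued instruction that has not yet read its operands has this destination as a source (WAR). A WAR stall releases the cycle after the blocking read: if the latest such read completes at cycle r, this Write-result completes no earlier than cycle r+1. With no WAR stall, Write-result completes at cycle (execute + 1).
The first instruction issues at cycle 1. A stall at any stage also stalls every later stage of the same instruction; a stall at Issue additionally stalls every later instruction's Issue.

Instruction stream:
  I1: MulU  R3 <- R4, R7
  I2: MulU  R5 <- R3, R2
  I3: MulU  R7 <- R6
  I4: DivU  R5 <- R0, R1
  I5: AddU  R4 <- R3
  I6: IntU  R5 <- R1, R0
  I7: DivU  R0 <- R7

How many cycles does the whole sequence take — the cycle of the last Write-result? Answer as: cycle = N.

cycle = 34

1) issue 1, read 2, done 5, write 6
2) issue 7, read 8, done 11, write 12  <struct: MulU busy until I1 writes@6>
3) issue 13, read 14, done 17, write 18  <struct: MulU busy until I2 writes@12>
4) issue 14, read 15, done 22, write 23
5) issue 15, read 16, done 18, write 19
6) issue 24, read 25, done 26, write 27  <WAW R5: wait I4 write@23>
7) issue 25, read 26, done 33, write 34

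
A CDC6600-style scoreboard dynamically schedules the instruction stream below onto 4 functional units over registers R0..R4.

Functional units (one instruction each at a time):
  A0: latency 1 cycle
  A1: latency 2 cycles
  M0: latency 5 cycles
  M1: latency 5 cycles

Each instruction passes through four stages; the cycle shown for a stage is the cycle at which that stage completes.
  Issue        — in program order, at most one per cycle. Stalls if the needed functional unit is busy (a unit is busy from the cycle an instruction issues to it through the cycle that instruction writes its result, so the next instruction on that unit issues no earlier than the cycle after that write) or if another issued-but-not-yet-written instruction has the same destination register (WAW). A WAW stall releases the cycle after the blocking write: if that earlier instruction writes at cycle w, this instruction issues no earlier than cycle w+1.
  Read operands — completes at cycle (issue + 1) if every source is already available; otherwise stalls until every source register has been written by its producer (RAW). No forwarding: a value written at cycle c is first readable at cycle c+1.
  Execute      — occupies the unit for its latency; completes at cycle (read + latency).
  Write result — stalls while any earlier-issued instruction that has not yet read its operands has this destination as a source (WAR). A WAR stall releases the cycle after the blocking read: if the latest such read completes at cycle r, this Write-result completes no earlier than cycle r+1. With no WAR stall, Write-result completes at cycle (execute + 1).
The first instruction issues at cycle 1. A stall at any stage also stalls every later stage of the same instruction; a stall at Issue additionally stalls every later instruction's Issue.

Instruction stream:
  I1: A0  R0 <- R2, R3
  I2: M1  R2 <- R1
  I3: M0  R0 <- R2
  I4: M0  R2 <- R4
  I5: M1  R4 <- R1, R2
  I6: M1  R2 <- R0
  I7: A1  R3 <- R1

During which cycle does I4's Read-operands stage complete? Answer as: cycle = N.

[I1] 1/2/3/4
[I2] 2/3/8/9
[I3] 5/10/15/16  (WAW R0: wait I1 write@4; RAW R2: wait I2 write@9)
[I4] 17/18/23/24  (struct: M0 busy until I3 writes@16)
[I5] 18/25/30/31  (RAW R2: wait I4 write@24)
[I6] 32/33/38/39  (struct: M1 busy until I5 writes@31)
[I7] 33/34/36/37

cycle = 18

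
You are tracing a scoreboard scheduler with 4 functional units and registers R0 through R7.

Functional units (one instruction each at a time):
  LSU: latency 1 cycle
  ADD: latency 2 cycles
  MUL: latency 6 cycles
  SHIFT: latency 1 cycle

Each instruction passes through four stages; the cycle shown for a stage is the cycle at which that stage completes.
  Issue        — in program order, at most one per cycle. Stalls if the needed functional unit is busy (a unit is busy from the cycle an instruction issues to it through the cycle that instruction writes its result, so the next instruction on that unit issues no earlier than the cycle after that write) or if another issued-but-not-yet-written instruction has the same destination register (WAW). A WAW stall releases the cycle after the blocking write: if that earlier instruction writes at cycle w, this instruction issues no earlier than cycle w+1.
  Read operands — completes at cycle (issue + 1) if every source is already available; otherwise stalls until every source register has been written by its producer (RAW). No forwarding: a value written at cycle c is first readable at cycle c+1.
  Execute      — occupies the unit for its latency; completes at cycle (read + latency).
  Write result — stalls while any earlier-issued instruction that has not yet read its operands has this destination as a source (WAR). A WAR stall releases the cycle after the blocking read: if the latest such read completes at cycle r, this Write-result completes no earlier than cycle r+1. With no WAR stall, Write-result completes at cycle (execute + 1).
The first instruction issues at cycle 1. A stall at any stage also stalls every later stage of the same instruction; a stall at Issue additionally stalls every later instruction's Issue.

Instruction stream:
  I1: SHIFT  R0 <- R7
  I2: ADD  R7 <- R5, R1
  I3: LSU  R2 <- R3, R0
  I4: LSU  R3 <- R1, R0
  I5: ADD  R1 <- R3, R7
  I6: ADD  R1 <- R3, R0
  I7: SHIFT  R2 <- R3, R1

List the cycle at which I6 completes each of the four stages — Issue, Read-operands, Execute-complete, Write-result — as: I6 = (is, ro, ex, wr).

I6 = (16, 17, 19, 20)

[1] I1→SHIFT
[2] I1 RO | I2→ADD
[3] I1 EX | I2 RO | I3→LSU
[4] I1 WR R0
[5] I2 EX | I3 RO
[6] I2 WR R7 | I3 EX
[7] I3 WR R2
[8] I4→LSU
[9] I4 RO | I5→ADD
[10] I4 EX
[11] I4 WR R3
[12] I5 RO
[14] I5 EX
[15] I5 WR R1
[16] I6→ADD
[17] I6 RO | I7→SHIFT
[19] I6 EX
[20] I6 WR R1
[21] I7 RO
[22] I7 EX
[23] I7 WR R2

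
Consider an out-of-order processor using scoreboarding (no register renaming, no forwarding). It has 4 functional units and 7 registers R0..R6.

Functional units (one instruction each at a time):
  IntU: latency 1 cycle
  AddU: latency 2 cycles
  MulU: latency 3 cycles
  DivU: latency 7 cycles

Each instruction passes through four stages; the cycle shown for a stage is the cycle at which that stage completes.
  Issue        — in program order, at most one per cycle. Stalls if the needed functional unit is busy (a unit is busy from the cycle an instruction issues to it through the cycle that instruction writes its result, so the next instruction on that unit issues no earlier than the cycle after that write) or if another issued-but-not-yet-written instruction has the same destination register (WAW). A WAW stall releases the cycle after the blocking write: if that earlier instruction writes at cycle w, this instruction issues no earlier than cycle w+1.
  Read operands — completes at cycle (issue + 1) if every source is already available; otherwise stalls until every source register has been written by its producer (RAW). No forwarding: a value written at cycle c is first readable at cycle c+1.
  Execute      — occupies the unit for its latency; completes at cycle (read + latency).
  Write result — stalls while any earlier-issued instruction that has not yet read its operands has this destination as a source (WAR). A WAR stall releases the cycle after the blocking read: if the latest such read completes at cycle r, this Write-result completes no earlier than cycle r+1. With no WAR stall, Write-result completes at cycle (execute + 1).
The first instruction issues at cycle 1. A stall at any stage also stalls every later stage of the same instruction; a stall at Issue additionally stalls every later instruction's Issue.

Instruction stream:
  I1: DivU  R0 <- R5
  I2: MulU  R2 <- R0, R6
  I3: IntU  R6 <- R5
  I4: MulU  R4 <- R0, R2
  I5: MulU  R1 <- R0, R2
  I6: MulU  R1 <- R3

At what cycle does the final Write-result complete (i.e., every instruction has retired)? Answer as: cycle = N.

I1 -> (1, 2, 9, 10)
I2 -> (2, 11, 14, 15)  // RAW R0: wait I1 write@10
I3 -> (3, 4, 5, 12)  // WAR R6: wait I2 read@11
I4 -> (16, 17, 20, 21)  // struct: MulU busy until I2 writes@15
I5 -> (22, 23, 26, 27)  // struct: MulU busy until I4 writes@21
I6 -> (28, 29, 32, 33)  // struct: MulU busy until I5 writes@27

cycle = 33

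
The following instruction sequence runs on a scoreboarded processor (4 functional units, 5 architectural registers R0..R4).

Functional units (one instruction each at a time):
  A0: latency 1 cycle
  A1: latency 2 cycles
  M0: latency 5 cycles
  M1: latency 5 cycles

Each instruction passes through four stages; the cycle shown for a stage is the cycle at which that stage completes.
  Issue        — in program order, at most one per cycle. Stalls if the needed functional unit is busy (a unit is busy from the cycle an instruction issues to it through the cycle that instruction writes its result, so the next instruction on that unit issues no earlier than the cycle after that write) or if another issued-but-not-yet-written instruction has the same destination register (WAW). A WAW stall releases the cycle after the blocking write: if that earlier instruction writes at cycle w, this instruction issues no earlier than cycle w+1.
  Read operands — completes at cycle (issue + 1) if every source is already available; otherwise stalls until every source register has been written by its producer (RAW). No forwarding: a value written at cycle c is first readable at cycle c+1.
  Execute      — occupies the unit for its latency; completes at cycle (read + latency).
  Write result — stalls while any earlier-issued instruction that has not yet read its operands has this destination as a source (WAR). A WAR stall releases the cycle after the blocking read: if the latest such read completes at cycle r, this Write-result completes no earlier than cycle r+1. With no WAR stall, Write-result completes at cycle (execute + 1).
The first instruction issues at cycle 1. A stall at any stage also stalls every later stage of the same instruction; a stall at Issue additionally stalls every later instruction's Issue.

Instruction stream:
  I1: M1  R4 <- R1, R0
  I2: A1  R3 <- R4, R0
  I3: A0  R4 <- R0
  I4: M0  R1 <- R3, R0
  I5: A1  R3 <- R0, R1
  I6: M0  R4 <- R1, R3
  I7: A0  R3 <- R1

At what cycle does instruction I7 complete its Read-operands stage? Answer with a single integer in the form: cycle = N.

cycle = 25

I1: IS=1 RO=2 EX=7 WR=8
I2: IS=2 RO=9 EX=11 WR=12  [RAW R4: wait I1 write@8]
I3: IS=9 RO=10 EX=11 WR=12  [WAW R4: wait I1 write@8]
I4: IS=10 RO=13 EX=18 WR=19  [RAW R3: wait I2 write@12]
I5: IS=13 RO=20 EX=22 WR=23  [struct: A1 busy until I2 writes@12; RAW R1: wait I4 write@19]
I6: IS=20 RO=24 EX=29 WR=30  [struct: M0 busy until I4 writes@19; RAW R3: wait I5 write@23]
I7: IS=24 RO=25 EX=26 WR=27  [WAW R3: wait I5 write@23]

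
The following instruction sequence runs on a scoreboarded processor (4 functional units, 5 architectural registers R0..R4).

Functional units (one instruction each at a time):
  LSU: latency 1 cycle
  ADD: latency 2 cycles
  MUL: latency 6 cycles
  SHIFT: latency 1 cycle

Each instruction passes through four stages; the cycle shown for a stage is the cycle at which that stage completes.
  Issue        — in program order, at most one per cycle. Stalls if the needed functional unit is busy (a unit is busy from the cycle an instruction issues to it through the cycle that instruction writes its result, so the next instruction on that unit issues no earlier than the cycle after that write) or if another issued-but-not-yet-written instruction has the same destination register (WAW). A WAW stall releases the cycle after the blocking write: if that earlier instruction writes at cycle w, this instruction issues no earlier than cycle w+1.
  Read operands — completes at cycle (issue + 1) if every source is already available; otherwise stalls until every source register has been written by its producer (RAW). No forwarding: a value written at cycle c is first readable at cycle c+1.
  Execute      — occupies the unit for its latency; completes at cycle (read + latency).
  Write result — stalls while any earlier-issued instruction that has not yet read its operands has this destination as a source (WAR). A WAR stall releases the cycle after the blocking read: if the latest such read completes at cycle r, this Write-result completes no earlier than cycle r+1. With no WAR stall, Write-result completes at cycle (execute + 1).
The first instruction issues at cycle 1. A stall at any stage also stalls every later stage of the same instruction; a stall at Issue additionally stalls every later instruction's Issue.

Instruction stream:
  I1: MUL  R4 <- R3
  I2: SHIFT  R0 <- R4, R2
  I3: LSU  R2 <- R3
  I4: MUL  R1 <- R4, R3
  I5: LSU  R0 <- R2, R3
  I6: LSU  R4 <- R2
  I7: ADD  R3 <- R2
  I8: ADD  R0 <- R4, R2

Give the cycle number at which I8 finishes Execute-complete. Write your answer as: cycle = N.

cycle = 26

c1: I1 issues→MUL
c2: I1 reads; I2 issues→SHIFT
c3: I3 issues→LSU
c4: I3 reads
c5: I3 exec-done
c8: I1 exec-done
c9: I1 writes R4
c10: I2 reads; I4 issues→MUL
c11: I2 exec-done; I3 writes R2; I4 reads
c12: I2 writes R0
c13: I5 issues→LSU
c14: I5 reads
c15: I5 exec-done
c16: I5 writes R0
c17: I4 exec-done; I6 issues→LSU
c18: I4 writes R1; I6 reads; I7 issues→ADD
c19: I6 exec-done; I7 reads
c20: I6 writes R4
c21: I7 exec-done
c22: I7 writes R3
c23: I8 issues→ADD
c24: I8 reads
c26: I8 exec-done
c27: I8 writes R0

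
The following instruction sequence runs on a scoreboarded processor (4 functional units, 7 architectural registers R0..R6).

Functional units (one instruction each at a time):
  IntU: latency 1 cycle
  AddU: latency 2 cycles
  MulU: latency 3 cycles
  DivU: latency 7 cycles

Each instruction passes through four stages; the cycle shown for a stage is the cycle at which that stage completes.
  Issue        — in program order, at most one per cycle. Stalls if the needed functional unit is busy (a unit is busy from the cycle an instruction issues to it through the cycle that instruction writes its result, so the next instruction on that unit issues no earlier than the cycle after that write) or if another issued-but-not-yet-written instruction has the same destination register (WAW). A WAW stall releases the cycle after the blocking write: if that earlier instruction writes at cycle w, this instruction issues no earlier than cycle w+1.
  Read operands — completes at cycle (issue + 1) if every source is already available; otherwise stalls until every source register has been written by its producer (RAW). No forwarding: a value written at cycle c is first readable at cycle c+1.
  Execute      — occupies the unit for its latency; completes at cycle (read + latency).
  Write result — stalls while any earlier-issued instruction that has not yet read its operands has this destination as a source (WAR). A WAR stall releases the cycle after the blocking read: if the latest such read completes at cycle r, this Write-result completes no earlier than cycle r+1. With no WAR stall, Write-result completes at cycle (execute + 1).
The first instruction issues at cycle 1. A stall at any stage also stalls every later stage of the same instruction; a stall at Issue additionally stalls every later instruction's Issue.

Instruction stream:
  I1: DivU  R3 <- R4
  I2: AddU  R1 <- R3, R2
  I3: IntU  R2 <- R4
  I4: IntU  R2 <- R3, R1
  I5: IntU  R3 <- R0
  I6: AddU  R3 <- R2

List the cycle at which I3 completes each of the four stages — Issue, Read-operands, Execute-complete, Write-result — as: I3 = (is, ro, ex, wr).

I3 = (3, 4, 5, 12)

[1] I1 issues→DivU
[2] I1 reads, I2 issues→AddU
[3] I3 issues→IntU
[4] I3 reads
[5] I3 exec-done
[9] I1 exec-done
[10] I1 writes R3
[11] I2 reads
[12] I3 writes R2
[13] I2 exec-done, I4 issues→IntU
[14] I2 writes R1
[15] I4 reads
[16] I4 exec-done
[17] I4 writes R2
[18] I5 issues→IntU
[19] I5 reads
[20] I5 exec-done
[21] I5 writes R3
[22] I6 issues→AddU
[23] I6 reads
[25] I6 exec-done
[26] I6 writes R3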